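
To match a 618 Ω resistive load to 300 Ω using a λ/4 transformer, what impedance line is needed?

Z_qwt ≈ 431 Ω

Z_qwt = √(Z_0·R_L) = √(300 × 618) = √185400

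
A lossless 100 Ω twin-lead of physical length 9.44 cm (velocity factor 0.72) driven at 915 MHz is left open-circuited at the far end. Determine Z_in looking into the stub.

λ = v/f = 0.72·c / 915 MHz = 0.236 m
βl = 2π·l/λ = 2π × 0.4 = 144°
tan(βl) = -0.728
For an open-circuited stub, Z_in = −jZ_0·cot(βl) = −jZ_0/tan(βl)

Z_in ≈ +j137 Ω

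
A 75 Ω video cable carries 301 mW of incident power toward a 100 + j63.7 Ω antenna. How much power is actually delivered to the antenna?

P_delivered ≈ 260 mW

|Γ| = |(25 + j63.7)/(175 + j63.7)| = 0.367
|Γ|² = 0.135
P_refl = |Γ|²·P_inc = 40.6 mW, P_del = (1 − |Γ|²)·P_inc = 260 mW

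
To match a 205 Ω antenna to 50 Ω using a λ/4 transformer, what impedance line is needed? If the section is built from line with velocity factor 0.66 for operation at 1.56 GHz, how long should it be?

Z_qwt = √(Z_0·R_L) = √(50 × 205) = √10250
λ = 0.66·c/f = 0.127 m, so l = λ/4 = 0.0317 m

Z_qwt ≈ 101 Ω; length ≈ 3.17 cm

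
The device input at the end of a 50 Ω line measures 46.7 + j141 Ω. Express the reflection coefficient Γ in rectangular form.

Γ = (Z_L − Z_0)/(Z_L + Z_0) = (-3.3 + j141)/(96.7 + j141)

Γ ≈ 0.669 + j0.482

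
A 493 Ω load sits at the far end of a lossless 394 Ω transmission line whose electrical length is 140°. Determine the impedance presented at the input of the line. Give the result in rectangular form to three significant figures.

Z_in ≈ 400 + j89 Ω

tan(βl) = tan(140°) = -0.839
Z_in = Z_0·(Z_L + jZ_0·tanβl)/(Z_0 + jZ_L·tanβl)
     = 394·(493 − j331)/(394 − j414)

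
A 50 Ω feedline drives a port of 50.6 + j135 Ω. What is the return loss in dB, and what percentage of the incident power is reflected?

RL ≈ 1.92 dB; 64.3% of incident power reflected

Γ = (0.6 + j135)/(100.6 + j135), |Γ| = 0.802
RL = −20·log₁₀(0.802) = 1.92 dB
P_refl/P_inc = |Γ|² = 0.643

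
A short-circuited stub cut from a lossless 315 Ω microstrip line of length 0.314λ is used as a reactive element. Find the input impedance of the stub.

Z_in ≈ −j741 Ω

βl = 2π × 0.314 = 113°
tan(βl) = -2.35
For a short-circuited stub, Z_in = jZ_0·tan(βl)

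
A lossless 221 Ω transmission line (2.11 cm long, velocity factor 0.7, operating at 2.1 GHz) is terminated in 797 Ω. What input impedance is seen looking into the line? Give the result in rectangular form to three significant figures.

Z_in ≈ 64.8 − j50.8 Ω

λ = v/f = 0.7·c / 2.1 GHz = 0.1 m
βl = 2π·l/λ = 2π × 0.211 = 76°
tan(βl) = tan(76°) = 4
Z_in = Z_0·(Z_L + jZ_0·tanβl)/(Z_0 + jZ_L·tanβl)
     = 221·(797 + j884)/(221 + j3190)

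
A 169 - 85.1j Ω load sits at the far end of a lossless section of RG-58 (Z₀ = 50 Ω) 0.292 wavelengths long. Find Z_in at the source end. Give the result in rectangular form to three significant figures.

βl = 2π × 0.292 = 105°
tan(βl) = tan(105°) = -3.7
Z_in = Z_0·(Z_L + jZ_0·tanβl)/(Z_0 + jZ_L·tanβl)
     = 50·(169 − j270)/(-265 − j625)

Z_in ≈ 13.5 + j19.2 Ω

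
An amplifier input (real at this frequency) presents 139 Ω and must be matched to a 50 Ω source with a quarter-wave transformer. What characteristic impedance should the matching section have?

Z_qwt ≈ 83.4 Ω

Z_qwt = √(Z_0·R_L) = √(50 × 139) = √6950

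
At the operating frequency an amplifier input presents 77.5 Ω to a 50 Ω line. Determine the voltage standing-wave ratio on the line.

For a purely resistive load, VSWR = R_L/Z_0 or Z_0/R_L (whichever > 1) = 77.5/50

VSWR ≈ 1.55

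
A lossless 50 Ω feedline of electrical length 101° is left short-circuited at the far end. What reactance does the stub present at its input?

tan(βl) = -5.14
For a short-circuited stub, Z_in = jZ_0·tan(βl)

X_in ≈ -257 Ω (capacitive)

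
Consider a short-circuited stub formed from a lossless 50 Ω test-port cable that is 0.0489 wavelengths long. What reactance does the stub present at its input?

βl = 2π × 0.0489 = 17.6°
tan(βl) = 0.317
For a short-circuited stub, Z_in = jZ_0·tan(βl)

X_in ≈ 15.9 Ω (inductive)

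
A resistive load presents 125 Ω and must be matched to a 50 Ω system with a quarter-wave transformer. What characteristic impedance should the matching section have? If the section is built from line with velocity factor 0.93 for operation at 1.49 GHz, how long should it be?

Z_qwt ≈ 79.1 Ω; length ≈ 4.68 cm

Z_qwt = √(Z_0·R_L) = √(50 × 125) = √6250
λ = 0.93·c/f = 0.187 m, so l = λ/4 = 0.0468 m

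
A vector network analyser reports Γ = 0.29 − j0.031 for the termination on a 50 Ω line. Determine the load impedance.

Z_L ≈ 90.6 − j6.14 Ω

Z_L = Z_0·(1 + Γ)/(1 − Γ) = 50·(1.29 − j0.031)/(0.71 + j0.031)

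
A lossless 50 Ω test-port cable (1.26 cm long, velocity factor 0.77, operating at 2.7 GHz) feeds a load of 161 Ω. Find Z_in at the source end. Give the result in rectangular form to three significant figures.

Z_in ≈ 23.1 − j32.3 Ω

λ = v/f = 0.77·c / 2.7 GHz = 0.0856 m
βl = 2π·l/λ = 2π × 0.147 = 53°
tan(βl) = tan(53°) = 1.33
Z_in = Z_0·(Z_L + jZ_0·tanβl)/(Z_0 + jZ_L·tanβl)
     = 50·(161 + j66.4)/(50 + j214)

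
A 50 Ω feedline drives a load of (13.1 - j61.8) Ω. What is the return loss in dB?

RL ≈ 1.78 dB

Γ = (-36.9 − j61.8)/(63.1 − j61.8), |Γ| = 0.815
RL = −20·log₁₀|Γ| = −20·log₁₀(0.815)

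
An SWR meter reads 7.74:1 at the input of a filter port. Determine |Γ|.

|Γ| ≈ 0.771

|Γ| = (S − 1)/(S + 1) = (7.74 − 1)/(7.74 + 1) = 6.74/8.74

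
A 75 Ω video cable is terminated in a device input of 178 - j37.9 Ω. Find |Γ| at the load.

Γ = (Z_L − Z_0)/(Z_L + Z_0) = (103 − j37.9)/(253 − j37.9)
|Γ| = 110/256

|Γ| ≈ 0.429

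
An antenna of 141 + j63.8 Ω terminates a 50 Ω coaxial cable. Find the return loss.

RL ≈ 5.16 dB

Γ = (91 + j63.8)/(191 + j63.8), |Γ| = 0.552
RL = −20·log₁₀|Γ| = −20·log₁₀(0.552)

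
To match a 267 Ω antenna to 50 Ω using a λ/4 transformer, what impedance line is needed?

Z_qwt ≈ 116 Ω

Z_qwt = √(Z_0·R_L) = √(50 × 267) = √13350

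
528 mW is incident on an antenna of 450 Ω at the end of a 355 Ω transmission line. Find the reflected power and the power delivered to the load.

P_reflected ≈ 7.35 mW; P_delivered ≈ 521 mW

Γ = (450 − 355)/(450 + 355) = 0.118
|Γ|² = 0.0139
P_refl = |Γ|²·P_inc = 7.35 mW, P_del = (1 − |Γ|²)·P_inc = 521 mW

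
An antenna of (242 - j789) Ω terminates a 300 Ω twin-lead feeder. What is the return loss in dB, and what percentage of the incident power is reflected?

RL ≈ 1.66 dB; 68.3% of incident power reflected

Γ = (-58 − j789)/(542 − j789), |Γ| = 0.826
RL = −20·log₁₀(0.826) = 1.66 dB
P_refl/P_inc = |Γ|² = 0.683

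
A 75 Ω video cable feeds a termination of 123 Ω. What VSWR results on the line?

Γ = (123 − 75)/(123 + 75) = 0.242
VSWR = (1 + 0.242)/(1 − 0.242)

VSWR ≈ 1.64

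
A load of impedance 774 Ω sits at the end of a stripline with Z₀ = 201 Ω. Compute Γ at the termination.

Γ = 0.588

Γ = (Z_L − Z_0)/(Z_L + Z_0) = (774 − 201)/(774 + 201) = 573/975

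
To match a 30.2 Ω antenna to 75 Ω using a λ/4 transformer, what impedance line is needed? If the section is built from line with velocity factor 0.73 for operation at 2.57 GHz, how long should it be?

Z_qwt ≈ 47.6 Ω; length ≈ 2.13 cm

Z_qwt = √(Z_0·R_L) = √(75 × 30.2) = √2265
λ = 0.73·c/f = 0.0852 m, so l = λ/4 = 0.0213 m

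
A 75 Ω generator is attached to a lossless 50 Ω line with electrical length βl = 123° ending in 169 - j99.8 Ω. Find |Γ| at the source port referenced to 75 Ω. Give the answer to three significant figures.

|Γ| ≈ 0.685

tan(βl) = -1.54
Z_in = Z_0·(Z_L + jZ_0·tanβl)/(Z_0 + jZ_L·tanβl) = 18.2 + j39.7 Ω
Γ_s = (Z_in − Z_s)/(Z_in + Z_s) = (-56.8 + j39.7)/(93.2 + j39.7), |Γ_s| = 0.685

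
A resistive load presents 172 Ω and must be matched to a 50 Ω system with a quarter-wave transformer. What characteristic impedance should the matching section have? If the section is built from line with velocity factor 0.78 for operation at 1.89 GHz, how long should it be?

Z_qwt = √(Z_0·R_L) = √(50 × 172) = √8600
λ = 0.78·c/f = 0.124 m, so l = λ/4 = 0.031 m

Z_qwt ≈ 92.7 Ω; length ≈ 3.1 cm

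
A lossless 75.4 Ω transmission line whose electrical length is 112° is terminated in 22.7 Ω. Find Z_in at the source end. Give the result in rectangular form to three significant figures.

Z_in ≈ 104 − j109 Ω

tan(βl) = tan(112°) = -2.48
Z_in = Z_0·(Z_L + jZ_0·tanβl)/(Z_0 + jZ_L·tanβl)
     = 75.4·(22.7 − j187)/(75.4 − j56.2)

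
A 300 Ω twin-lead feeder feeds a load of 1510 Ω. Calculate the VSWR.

VSWR ≈ 5.03

For a purely resistive load, VSWR = R_L/Z_0 or Z_0/R_L (whichever > 1) = 1510/300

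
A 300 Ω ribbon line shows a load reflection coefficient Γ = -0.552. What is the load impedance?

Z_L ≈ 86.6 Ω

Z_L = Z_0·(1 + Γ)/(1 − Γ) = 300·(0.448)/(1.55)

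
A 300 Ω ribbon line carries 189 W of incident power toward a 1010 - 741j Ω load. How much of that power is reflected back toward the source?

P_reflected ≈ 87.9 W

|Γ| = |(710 − j741)/(1310 − j741)| = 0.682
|Γ|² = 0.465
P_refl = |Γ|²·P_inc = 87.9 W, P_del = (1 − |Γ|²)·P_inc = 101 W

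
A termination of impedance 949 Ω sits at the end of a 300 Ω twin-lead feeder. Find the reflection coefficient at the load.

Γ = 0.52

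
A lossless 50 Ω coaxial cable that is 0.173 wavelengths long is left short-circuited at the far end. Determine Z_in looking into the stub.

Z_in ≈ +j95.2 Ω

βl = 2π × 0.173 = 62.3°
tan(βl) = 1.9
For a short-circuited stub, Z_in = jZ_0·tan(βl)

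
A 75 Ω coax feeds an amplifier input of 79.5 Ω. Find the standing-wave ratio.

VSWR ≈ 1.06

For a purely resistive load, VSWR = R_L/Z_0 or Z_0/R_L (whichever > 1) = 79.5/75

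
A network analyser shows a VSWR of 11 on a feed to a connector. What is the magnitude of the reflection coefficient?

|Γ| = (S − 1)/(S + 1) = (11 − 1)/(11 + 1) = 10/12

|Γ| ≈ 0.833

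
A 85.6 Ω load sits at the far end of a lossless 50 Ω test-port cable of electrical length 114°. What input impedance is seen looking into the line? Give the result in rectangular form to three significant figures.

tan(βl) = tan(114°) = -2.25
Z_in = Z_0·(Z_L + jZ_0·tanβl)/(Z_0 + jZ_L·tanβl)
     = 50·(85.6 − j112)/(50 − j192)

Z_in ≈ 32.8 + j13.7 Ω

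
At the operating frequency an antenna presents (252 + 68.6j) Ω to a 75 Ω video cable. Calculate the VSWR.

Γ = (Z_L − Z_0)/(Z_L + Z_0) = (177 + j68.6)/(327 + j68.6)
|Γ| = 190/334 = 0.568
VSWR = (1 + |Γ|)/(1 − |Γ|) = 1.57/0.432

VSWR ≈ 3.63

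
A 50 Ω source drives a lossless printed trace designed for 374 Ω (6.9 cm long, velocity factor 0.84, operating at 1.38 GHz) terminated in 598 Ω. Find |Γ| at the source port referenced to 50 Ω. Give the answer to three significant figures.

|Γ| ≈ 0.789

λ = v/f = 0.84·c / 1.38 GHz = 0.183 m
βl = 2π·l/λ = 2π × 0.378 = 136°
tan(βl) = -0.965
Z_in = Z_0·(Z_L + jZ_0·tanβl)/(Z_0 + jZ_L·tanβl) = 342 + j166 Ω
Γ_s = (Z_in − Z_s)/(Z_in + Z_s) = (292 + j166)/(392 + j166), |Γ_s| = 0.789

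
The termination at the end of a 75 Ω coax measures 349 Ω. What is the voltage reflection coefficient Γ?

Γ = 0.646

Γ = (Z_L − Z_0)/(Z_L + Z_0) = (349 − 75)/(349 + 75) = 274/424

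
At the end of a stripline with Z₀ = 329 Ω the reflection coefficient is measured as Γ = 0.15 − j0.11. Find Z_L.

Z_L = Z_0·(1 + Γ)/(1 − Γ) = 329·(1.15 − j0.11)/(0.85 + j0.11)

Z_L ≈ 432 − j98.5 Ω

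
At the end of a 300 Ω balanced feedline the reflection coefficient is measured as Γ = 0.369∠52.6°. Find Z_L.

Z_L ≈ 377 + j256 Ω

Z_L = Z_0·(1 + Γ)/(1 − Γ) = 300·(1.22 + j0.293)/(0.776 − j0.293)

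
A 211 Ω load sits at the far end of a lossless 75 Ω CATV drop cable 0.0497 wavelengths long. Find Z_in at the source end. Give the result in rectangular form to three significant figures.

βl = 2π × 0.0497 = 17.9°
tan(βl) = tan(17.9°) = 0.323
Z_in = Z_0·(Z_L + jZ_0·tanβl)/(Z_0 + jZ_L·tanβl)
     = 75·(211 + j24.2)/(75 + j68.1)

Z_in ≈ 128 − j91.7 Ω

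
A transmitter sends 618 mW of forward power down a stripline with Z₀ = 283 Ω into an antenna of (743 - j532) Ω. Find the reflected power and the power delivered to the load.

P_reflected ≈ 229 mW; P_delivered ≈ 389 mW

|Γ| = |(460 − j532)/(1026 − j532)| = 0.609
|Γ|² = 0.37
P_refl = |Γ|²·P_inc = 229 mW, P_del = (1 − |Γ|²)·P_inc = 389 mW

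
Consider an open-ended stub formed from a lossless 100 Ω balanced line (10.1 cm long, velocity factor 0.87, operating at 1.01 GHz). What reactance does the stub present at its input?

X_in ≈ 122 Ω (inductive)

λ = v/f = 0.87·c / 1.01 GHz = 0.258 m
βl = 2π·l/λ = 2π × 0.391 = 141°
tan(βl) = -0.818
For an open-ended stub, Z_in = −jZ_0·cot(βl) = −jZ_0/tan(βl)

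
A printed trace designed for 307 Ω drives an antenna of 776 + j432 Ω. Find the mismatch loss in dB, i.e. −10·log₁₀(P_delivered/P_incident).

Γ = (469 + j432)/(1083 + j432), |Γ| = 0.547
|Γ|² = 0.299, so P_del/P_inc = 1 − |Γ|² = 0.701
ML = −10·log₁₀(1 − |Γ|²)

mismatch loss ≈ 1.54 dB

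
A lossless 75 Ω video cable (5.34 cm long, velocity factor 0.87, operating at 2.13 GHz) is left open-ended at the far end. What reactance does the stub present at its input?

λ = v/f = 0.87·c / 2.13 GHz = 0.123 m
βl = 2π·l/λ = 2π × 0.436 = 157°
tan(βl) = -0.427
For an open-ended stub, Z_in = −jZ_0·cot(βl) = −jZ_0/tan(βl)

X_in ≈ 176 Ω (inductive)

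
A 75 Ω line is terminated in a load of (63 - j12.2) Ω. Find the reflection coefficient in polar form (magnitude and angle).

Γ ≈ 0.124 ∠ -129°

Γ = (Z_L − Z_0)/(Z_L + Z_0) = (-12 − j12.2)/(138 − j12.2)
|Γ| = 17.1/139 = 0.124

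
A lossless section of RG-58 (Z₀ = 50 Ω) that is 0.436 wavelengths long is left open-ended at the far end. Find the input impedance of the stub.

βl = 2π × 0.436 = 157°
tan(βl) = -0.425
For an open-ended stub, Z_in = −jZ_0·cot(βl) = −jZ_0/tan(βl)

Z_in ≈ +j118 Ω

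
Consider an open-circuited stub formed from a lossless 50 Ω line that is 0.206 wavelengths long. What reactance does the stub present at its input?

βl = 2π × 0.206 = 74.2°
tan(βl) = 3.52
For an open-circuited stub, Z_in = −jZ_0·cot(βl) = −jZ_0/tan(βl)

X_in ≈ -14.2 Ω (capacitive)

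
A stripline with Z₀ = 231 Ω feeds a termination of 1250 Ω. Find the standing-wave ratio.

For a purely resistive load, VSWR = R_L/Z_0 or Z_0/R_L (whichever > 1) = 1250/231

VSWR ≈ 5.41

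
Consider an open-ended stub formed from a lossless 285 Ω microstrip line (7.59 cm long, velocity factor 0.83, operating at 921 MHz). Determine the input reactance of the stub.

X_in ≈ 55.7 Ω (inductive)

λ = v/f = 0.83·c / 921 MHz = 0.27 m
βl = 2π·l/λ = 2π × 0.281 = 101°
tan(βl) = -5.11
For an open-ended stub, Z_in = −jZ_0·cot(βl) = −jZ_0/tan(βl)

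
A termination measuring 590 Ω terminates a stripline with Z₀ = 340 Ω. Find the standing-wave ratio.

Γ = (590 − 340)/(590 + 340) = 0.269
VSWR = (1 + 0.269)/(1 − 0.269)

VSWR ≈ 1.74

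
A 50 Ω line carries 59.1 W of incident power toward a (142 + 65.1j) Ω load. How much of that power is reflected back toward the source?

|Γ| = |(92 + j65.1)/(192 + j65.1)| = 0.556
|Γ|² = 0.309
P_refl = |Γ|²·P_inc = 18.3 W, P_del = (1 − |Γ|²)·P_inc = 40.8 W

P_reflected ≈ 18.3 W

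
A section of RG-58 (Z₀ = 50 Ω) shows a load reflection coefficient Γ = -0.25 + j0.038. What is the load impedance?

Z_L ≈ 29.9 + j2.43 Ω

Z_L = Z_0·(1 + Γ)/(1 − Γ) = 50·(0.75 + j0.038)/(1.25 − j0.038)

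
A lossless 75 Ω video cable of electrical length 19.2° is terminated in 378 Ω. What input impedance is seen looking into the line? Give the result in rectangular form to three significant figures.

tan(βl) = tan(19.2°) = 0.348
Z_in = Z_0·(Z_L + jZ_0·tanβl)/(Z_0 + jZ_L·tanβl)
     = 75·(378 + j26.1)/(75 + j132)

Z_in ≈ 104 − j156 Ω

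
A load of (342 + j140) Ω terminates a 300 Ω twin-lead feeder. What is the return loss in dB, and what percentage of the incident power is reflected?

RL ≈ 13.1 dB; 4.95% of incident power reflected

Γ = (42 + j140)/(642 + j140), |Γ| = 0.222
RL = −20·log₁₀(0.222) = 13.1 dB
P_refl/P_inc = |Γ|² = 0.0495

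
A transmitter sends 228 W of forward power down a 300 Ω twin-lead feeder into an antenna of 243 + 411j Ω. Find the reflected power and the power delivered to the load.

|Γ| = |(-57 + j411)/(543 + j411)| = 0.609
|Γ|² = 0.371
P_refl = |Γ|²·P_inc = 84.6 W, P_del = (1 − |Γ|²)·P_inc = 143 W

P_reflected ≈ 84.6 W; P_delivered ≈ 143 W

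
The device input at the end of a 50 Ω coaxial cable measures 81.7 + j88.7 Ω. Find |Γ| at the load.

Γ = (Z_L − Z_0)/(Z_L + Z_0) = (31.7 + j88.7)/(131.7 + j88.7)
|Γ| = 94.2/159

|Γ| ≈ 0.593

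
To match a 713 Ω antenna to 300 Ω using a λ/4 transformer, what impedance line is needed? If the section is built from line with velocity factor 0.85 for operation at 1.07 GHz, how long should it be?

Z_qwt ≈ 462 Ω; length ≈ 5.96 cm

Z_qwt = √(Z_0·R_L) = √(300 × 713) = √213900
λ = 0.85·c/f = 0.238 m, so l = λ/4 = 0.0596 m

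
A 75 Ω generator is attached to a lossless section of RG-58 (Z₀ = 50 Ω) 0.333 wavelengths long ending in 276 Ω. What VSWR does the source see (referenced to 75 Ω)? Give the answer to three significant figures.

VSWR ≈ 7.16

βl = 2π × 0.333 = 120°
tan(βl) = -1.74
Z_in = Z_0·(Z_L + jZ_0·tanβl)/(Z_0 + jZ_L·tanβl) = 11.9 + j27.5 Ω
Γ_s = (Z_in − Z_s)/(Z_in + Z_s) = (-63.1 + j27.5)/(86.9 + j27.5), |Γ_s| = 0.755
VSWR = (1 + |Γ_s|)/(1 − |Γ_s|)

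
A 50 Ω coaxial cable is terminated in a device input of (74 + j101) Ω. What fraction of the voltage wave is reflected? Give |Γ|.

|Γ| ≈ 0.649

Γ = (Z_L − Z_0)/(Z_L + Z_0) = (24 + j101)/(124 + j101)
|Γ| = 104/160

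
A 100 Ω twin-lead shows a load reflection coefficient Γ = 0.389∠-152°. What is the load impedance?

Z_L = Z_0·(1 + Γ)/(1 − Γ) = 100·(0.657 − j0.183)/(1.34 + j0.183)

Z_L ≈ 46.2 − j19.9 Ω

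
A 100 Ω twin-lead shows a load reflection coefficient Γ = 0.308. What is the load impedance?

Z_L ≈ 189 Ω

Z_L = Z_0·(1 + Γ)/(1 − Γ) = 100·(1.31)/(0.692)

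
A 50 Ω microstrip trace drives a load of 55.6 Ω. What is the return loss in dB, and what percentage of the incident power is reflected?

Γ = (55.6 − 50)/(55.6 + 50) = 0.053
RL = −20·log₁₀(0.053) = 25.5 dB
P_refl/P_inc = |Γ|² = 0.00281

RL ≈ 25.5 dB; 0.281% of incident power reflected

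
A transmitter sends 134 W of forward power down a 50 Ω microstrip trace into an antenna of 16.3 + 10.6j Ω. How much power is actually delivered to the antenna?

|Γ| = |(-33.7 + j10.6)/(66.3 + j10.6)| = 0.526
|Γ|² = 0.277
P_refl = |Γ|²·P_inc = 37.1 W, P_del = (1 − |Γ|²)·P_inc = 96.9 W

P_delivered ≈ 96.9 W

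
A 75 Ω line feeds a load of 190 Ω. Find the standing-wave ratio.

VSWR ≈ 2.53

For a purely resistive load, VSWR = R_L/Z_0 or Z_0/R_L (whichever > 1) = 190/75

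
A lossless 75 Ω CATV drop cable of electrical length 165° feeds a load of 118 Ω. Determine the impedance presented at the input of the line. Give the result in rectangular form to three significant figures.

tan(βl) = tan(165°) = -0.268
Z_in = Z_0·(Z_L + jZ_0·tanβl)/(Z_0 + jZ_L·tanβl)
     = 75·(118 − j20.1)/(75 − j31.6)

Z_in ≈ 107 + j25.2 Ω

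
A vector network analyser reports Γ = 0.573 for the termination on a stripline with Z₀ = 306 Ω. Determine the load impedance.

Z_L ≈ 1130 Ω

Z_L = Z_0·(1 + Γ)/(1 − Γ) = 306·(1.57)/(0.427)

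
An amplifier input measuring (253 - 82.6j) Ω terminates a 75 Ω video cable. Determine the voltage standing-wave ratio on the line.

Γ = (Z_L − Z_0)/(Z_L + Z_0) = (178 − j82.6)/(328 − j82.6)
|Γ| = 196/338 = 0.58
VSWR = (1 + |Γ|)/(1 − |Γ|) = 1.58/0.42

VSWR ≈ 3.76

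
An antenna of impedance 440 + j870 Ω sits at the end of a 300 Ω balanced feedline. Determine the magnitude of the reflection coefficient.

|Γ| ≈ 0.772

Γ = (Z_L − Z_0)/(Z_L + Z_0) = (140 + j870)/(740 + j870)
|Γ| = 881/1140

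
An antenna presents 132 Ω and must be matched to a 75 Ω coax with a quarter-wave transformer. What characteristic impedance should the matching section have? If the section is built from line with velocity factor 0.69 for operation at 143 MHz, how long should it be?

Z_qwt = √(Z_0·R_L) = √(75 × 132) = √9900
λ = 0.69·c/f = 1.45 m, so l = λ/4 = 0.362 m

Z_qwt ≈ 99.5 Ω; length ≈ 36.2 cm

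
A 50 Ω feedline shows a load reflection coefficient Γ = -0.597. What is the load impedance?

Z_L ≈ 12.6 Ω

Z_L = Z_0·(1 + Γ)/(1 − Γ) = 50·(0.403)/(1.6)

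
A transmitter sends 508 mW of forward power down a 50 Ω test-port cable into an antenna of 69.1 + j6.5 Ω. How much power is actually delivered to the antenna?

P_delivered ≈ 493 mW

|Γ| = |(19.1 + j6.5)/(119.1 + j6.5)| = 0.169
|Γ|² = 0.0286
P_refl = |Γ|²·P_inc = 14.5 mW, P_del = (1 − |Γ|²)·P_inc = 493 mW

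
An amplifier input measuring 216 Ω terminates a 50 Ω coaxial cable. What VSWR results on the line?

Γ = (216 − 50)/(216 + 50) = 0.624
VSWR = (1 + 0.624)/(1 − 0.624)

VSWR ≈ 4.32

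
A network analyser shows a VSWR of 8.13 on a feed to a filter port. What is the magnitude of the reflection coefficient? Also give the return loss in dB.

|Γ| ≈ 0.781; return loss ≈ 2.15 dB

|Γ| = (S − 1)/(S + 1) = (8.13 − 1)/(8.13 + 1) = 7.13/9.13
RL = −20·log₁₀|Γ| = −20·log₁₀(0.781)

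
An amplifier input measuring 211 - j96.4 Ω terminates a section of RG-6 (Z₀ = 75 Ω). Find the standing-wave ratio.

VSWR ≈ 3.47

Γ = (Z_L − Z_0)/(Z_L + Z_0) = (136 − j96.4)/(286 − j96.4)
|Γ| = 167/302 = 0.552
VSWR = (1 + |Γ|)/(1 − |Γ|) = 1.55/0.448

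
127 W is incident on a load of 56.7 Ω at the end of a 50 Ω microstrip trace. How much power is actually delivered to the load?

P_delivered ≈ 126 W

Γ = (56.7 − 50)/(56.7 + 50) = 0.0628
|Γ|² = 0.00394
P_refl = |Γ|²·P_inc = 0.501 W, P_del = (1 − |Γ|²)·P_inc = 126 W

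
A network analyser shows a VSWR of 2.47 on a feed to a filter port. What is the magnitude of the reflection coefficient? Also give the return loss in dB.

|Γ| ≈ 0.424; return loss ≈ 7.46 dB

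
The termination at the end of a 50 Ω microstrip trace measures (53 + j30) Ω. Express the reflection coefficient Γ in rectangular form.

Γ ≈ 0.105 + j0.261

Γ = (Z_L − Z_0)/(Z_L + Z_0) = (3 + j30)/(103 + j30)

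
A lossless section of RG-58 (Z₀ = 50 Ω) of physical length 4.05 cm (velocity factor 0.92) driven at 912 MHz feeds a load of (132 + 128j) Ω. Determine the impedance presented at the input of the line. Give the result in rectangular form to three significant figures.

λ = v/f = 0.92·c / 912 MHz = 0.303 m
βl = 2π·l/λ = 2π × 0.134 = 48.2°
tan(βl) = tan(48.2°) = 1.12
Z_in = Z_0·(Z_L + jZ_0·tanβl)/(Z_0 + jZ_L·tanβl)
     = 50·(132 + j184)/(-93 + j148)

Z_in ≈ 24.4 − j60.1 Ω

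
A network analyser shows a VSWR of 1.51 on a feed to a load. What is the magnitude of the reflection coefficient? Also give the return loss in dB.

|Γ| = (S − 1)/(S + 1) = (1.51 − 1)/(1.51 + 1) = 0.51/2.51
RL = −20·log₁₀|Γ| = −20·log₁₀(0.203)

|Γ| ≈ 0.203; return loss ≈ 13.8 dB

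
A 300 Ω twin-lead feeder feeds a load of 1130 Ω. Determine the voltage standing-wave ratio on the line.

VSWR ≈ 3.77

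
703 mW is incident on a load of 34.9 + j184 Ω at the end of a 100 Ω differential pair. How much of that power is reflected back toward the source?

P_reflected ≈ 514 mW

|Γ| = |(-65.1 + j184)/(134.9 + j184)| = 0.855
|Γ|² = 0.732
P_refl = |Γ|²·P_inc = 514 mW, P_del = (1 − |Γ|²)·P_inc = 189 mW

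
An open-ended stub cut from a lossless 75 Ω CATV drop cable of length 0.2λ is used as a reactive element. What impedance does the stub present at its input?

βl = 2π × 0.2 = 72°
tan(βl) = 3.08
For an open-ended stub, Z_in = −jZ_0·cot(βl) = −jZ_0/tan(βl)

Z_in ≈ −j24.4 Ω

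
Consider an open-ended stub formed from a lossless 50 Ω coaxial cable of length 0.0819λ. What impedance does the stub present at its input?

βl = 2π × 0.0819 = 29.5°
tan(βl) = 0.565
For an open-ended stub, Z_in = −jZ_0·cot(βl) = −jZ_0/tan(βl)

Z_in ≈ −j88.4 Ω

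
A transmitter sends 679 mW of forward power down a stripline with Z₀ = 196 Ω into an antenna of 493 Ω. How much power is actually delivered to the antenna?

P_delivered ≈ 553 mW

Γ = (493 − 196)/(493 + 196) = 0.431
|Γ|² = 0.186
P_refl = |Γ|²·P_inc = 126 mW, P_del = (1 − |Γ|²)·P_inc = 553 mW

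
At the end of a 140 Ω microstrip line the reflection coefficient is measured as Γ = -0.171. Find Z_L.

Z_L ≈ 99.1 Ω

Z_L = Z_0·(1 + Γ)/(1 − Γ) = 140·(0.829)/(1.17)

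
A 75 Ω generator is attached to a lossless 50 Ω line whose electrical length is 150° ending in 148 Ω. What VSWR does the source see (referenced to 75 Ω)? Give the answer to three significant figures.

tan(βl) = -0.577
Z_in = Z_0·(Z_L + jZ_0·tanβl)/(Z_0 + jZ_L·tanβl) = 50.3 + j57.1 Ω
Γ_s = (Z_in − Z_s)/(Z_in + Z_s) = (-24.7 + j57.1)/(125 + j57.1), |Γ_s| = 0.452
VSWR = (1 + |Γ_s|)/(1 − |Γ_s|)

VSWR ≈ 2.65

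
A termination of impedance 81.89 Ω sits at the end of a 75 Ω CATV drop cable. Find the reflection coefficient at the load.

Γ = (Z_L − Z_0)/(Z_L + Z_0) = (81.89 − 75)/(81.89 + 75) = 6.89/156.9

Γ = 0.0439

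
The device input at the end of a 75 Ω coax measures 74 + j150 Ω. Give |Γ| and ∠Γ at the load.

Γ = (Z_L − Z_0)/(Z_L + Z_0) = (-1 + j150)/(149 + j150)
|Γ| = 150/211 = 0.709

Γ ≈ 0.709 ∠ 45.2°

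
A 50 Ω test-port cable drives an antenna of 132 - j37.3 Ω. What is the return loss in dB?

RL ≈ 6.29 dB

Γ = (82 − j37.3)/(182 − j37.3), |Γ| = 0.485
RL = −20·log₁₀|Γ| = −20·log₁₀(0.485)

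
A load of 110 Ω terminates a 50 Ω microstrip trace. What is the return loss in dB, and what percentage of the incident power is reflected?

RL ≈ 8.52 dB; 14.1% of incident power reflected

Γ = (110 − 50)/(110 + 50) = 0.375
RL = −20·log₁₀(0.375) = 8.52 dB
P_refl/P_inc = |Γ|² = 0.141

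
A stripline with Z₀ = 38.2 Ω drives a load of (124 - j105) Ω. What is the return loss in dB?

RL ≈ 3.08 dB

Γ = (85.8 − j105)/(162.2 − j105), |Γ| = 0.702
RL = −20·log₁₀|Γ| = −20·log₁₀(0.702)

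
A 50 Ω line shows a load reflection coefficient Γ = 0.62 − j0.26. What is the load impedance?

Z_L ≈ 129 − j123 Ω

Z_L = Z_0·(1 + Γ)/(1 − Γ) = 50·(1.62 − j0.26)/(0.38 + j0.26)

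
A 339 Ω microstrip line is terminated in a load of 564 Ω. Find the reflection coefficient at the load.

Γ = (Z_L − Z_0)/(Z_L + Z_0) = (564 − 339)/(564 + 339) = 225/903

Γ = 0.249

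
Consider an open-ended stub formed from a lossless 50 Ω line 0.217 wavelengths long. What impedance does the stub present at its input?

βl = 2π × 0.217 = 78.1°
tan(βl) = 4.75
For an open-ended stub, Z_in = −jZ_0·cot(βl) = −jZ_0/tan(βl)

Z_in ≈ −j10.5 Ω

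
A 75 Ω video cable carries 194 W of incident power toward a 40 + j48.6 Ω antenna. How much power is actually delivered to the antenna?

P_delivered ≈ 149 W

|Γ| = |(-35 + j48.6)/(115 + j48.6)| = 0.48
|Γ|² = 0.23
P_refl = |Γ|²·P_inc = 44.6 W, P_del = (1 − |Γ|²)·P_inc = 149 W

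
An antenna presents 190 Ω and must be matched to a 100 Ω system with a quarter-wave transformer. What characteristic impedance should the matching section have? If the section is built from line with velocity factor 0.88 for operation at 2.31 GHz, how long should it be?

Z_qwt ≈ 138 Ω; length ≈ 2.86 cm

Z_qwt = √(Z_0·R_L) = √(100 × 190) = √19000
λ = 0.88·c/f = 0.114 m, so l = λ/4 = 0.0286 m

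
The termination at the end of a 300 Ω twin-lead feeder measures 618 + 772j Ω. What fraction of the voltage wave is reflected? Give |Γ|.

|Γ| ≈ 0.696

Γ = (Z_L − Z_0)/(Z_L + Z_0) = (318 + j772)/(918 + j772)
|Γ| = 835/1200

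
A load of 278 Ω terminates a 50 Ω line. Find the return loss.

RL ≈ 3.16 dB

Γ = (278 − 50)/(278 + 50) = 0.695
RL = −20·log₁₀|Γ| = −20·log₁₀(0.695)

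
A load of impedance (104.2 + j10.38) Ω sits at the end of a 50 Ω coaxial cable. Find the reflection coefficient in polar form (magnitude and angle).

Γ = (Z_L − Z_0)/(Z_L + Z_0) = (54.2 + j10.38)/(154.2 + j10.38)
|Γ| = 55.2/155 = 0.357

Γ ≈ 0.357 ∠ 6.99°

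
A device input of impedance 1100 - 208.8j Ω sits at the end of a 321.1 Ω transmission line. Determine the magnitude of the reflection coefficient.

|Γ| ≈ 0.561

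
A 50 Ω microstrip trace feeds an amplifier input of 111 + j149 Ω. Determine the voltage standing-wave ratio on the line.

VSWR ≈ 6.52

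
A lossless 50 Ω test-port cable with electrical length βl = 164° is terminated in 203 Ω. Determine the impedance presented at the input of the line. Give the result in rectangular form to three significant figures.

Z_in ≈ 93.3 + j94.3 Ω

tan(βl) = tan(164°) = -0.287
Z_in = Z_0·(Z_L + jZ_0·tanβl)/(Z_0 + jZ_L·tanβl)
     = 50·(203 − j14.3)/(50 − j58.2)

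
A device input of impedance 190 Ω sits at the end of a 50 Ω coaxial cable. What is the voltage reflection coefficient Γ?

Γ = (Z_L − Z_0)/(Z_L + Z_0) = (190 − 50)/(190 + 50) = 140/240

Γ = 0.583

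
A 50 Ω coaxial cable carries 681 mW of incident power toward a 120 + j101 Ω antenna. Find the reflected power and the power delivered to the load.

|Γ| = |(70 + j101)/(170 + j101)| = 0.621
|Γ|² = 0.386
P_refl = |Γ|²·P_inc = 263 mW, P_del = (1 − |Γ|²)·P_inc = 418 mW

P_reflected ≈ 263 mW; P_delivered ≈ 418 mW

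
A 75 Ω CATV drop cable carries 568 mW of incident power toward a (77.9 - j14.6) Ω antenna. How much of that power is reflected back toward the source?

P_reflected ≈ 5.33 mW

|Γ| = |(2.9 − j14.6)/(152.9 − j14.6)| = 0.0969
|Γ|² = 0.00939
P_refl = |Γ|²·P_inc = 5.33 mW, P_del = (1 − |Γ|²)·P_inc = 563 mW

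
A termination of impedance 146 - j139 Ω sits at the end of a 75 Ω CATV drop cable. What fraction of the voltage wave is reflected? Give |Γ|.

Γ = (Z_L − Z_0)/(Z_L + Z_0) = (71 − j139)/(221 − j139)
|Γ| = 156/261

|Γ| ≈ 0.598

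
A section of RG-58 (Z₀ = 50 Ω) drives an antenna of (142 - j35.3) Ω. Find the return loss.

Γ = (92 − j35.3)/(192 − j35.3), |Γ| = 0.505
RL = −20·log₁₀|Γ| = −20·log₁₀(0.505)

RL ≈ 5.94 dB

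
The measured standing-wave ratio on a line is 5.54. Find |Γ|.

|Γ| ≈ 0.694

|Γ| = (S − 1)/(S + 1) = (5.54 − 1)/(5.54 + 1) = 4.54/6.54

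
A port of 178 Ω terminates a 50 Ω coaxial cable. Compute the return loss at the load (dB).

RL ≈ 5.01 dB

Γ = (178 − 50)/(178 + 50) = 0.561
RL = −20·log₁₀|Γ| = −20·log₁₀(0.561)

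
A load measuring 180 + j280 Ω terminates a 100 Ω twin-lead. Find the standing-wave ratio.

VSWR ≈ 6.56

Γ = (Z_L − Z_0)/(Z_L + Z_0) = (80 + j280)/(280 + j280)
|Γ| = 291/396 = 0.735
VSWR = (1 + |Γ|)/(1 − |Γ|) = 1.74/0.265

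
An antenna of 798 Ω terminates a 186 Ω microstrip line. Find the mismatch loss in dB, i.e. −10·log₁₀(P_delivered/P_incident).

mismatch loss ≈ 2.12 dB

Γ = (798 − 186)/(798 + 186) = 0.622
|Γ|² = 0.387, so P_del/P_inc = 1 − |Γ|² = 0.613
ML = −10·log₁₀(1 − |Γ|²)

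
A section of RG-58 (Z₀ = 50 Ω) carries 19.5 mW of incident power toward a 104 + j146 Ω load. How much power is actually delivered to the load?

|Γ| = |(54 + j146)/(154 + j146)| = 0.734
|Γ|² = 0.538
P_refl = |Γ|²·P_inc = 10.5 mW, P_del = (1 − |Γ|²)·P_inc = 9.01 mW

P_delivered ≈ 9.01 mW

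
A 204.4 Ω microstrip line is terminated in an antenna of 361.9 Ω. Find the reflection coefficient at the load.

Γ = 0.278

Γ = (Z_L − Z_0)/(Z_L + Z_0) = (361.9 − 204.4)/(361.9 + 204.4) = 157.5/566.3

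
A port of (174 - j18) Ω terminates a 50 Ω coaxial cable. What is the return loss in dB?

RL ≈ 5.07 dB

Γ = (124 − j18)/(224 − j18), |Γ| = 0.558
RL = −20·log₁₀|Γ| = −20·log₁₀(0.558)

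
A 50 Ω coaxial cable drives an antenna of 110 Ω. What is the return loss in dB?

Γ = (110 − 50)/(110 + 50) = 0.375
RL = −20·log₁₀|Γ| = −20·log₁₀(0.375)

RL ≈ 8.52 dB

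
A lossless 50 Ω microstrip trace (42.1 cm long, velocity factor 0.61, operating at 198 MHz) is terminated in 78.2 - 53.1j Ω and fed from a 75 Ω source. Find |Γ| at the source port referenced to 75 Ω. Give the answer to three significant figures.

|Γ| ≈ 0.259

λ = v/f = 0.61·c / 198 MHz = 0.924 m
βl = 2π·l/λ = 2π × 0.456 = 164°
tan(βl) = -0.287
Z_in = Z_0·(Z_L + jZ_0·tanβl)/(Z_0 + jZ_L·tanβl) = 124 − j17.2 Ω
Γ_s = (Z_in − Z_s)/(Z_in + Z_s) = (48.6 − j17.2)/(199 − j17.2), |Γ_s| = 0.259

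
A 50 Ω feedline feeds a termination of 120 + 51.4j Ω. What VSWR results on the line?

VSWR ≈ 2.91

Γ = (Z_L − Z_0)/(Z_L + Z_0) = (70 + j51.4)/(170 + j51.4)
|Γ| = 86.8/178 = 0.489
VSWR = (1 + |Γ|)/(1 − |Γ|) = 1.49/0.511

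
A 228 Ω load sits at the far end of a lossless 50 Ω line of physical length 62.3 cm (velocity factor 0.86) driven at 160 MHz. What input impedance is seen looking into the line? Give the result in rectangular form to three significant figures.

λ = v/f = 0.86·c / 160 MHz = 1.61 m
βl = 2π·l/λ = 2π × 0.386 = 139°
tan(βl) = tan(139°) = -0.867
Z_in = Z_0·(Z_L + jZ_0·tanβl)/(Z_0 + jZ_L·tanβl)
     = 50·(228 − j43.3)/(50 − j198)

Z_in ≈ 24 + j51.6 Ω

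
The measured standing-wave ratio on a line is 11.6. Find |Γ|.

|Γ| = (S − 1)/(S + 1) = (11.6 − 1)/(11.6 + 1) = 10.6/12.6

|Γ| ≈ 0.841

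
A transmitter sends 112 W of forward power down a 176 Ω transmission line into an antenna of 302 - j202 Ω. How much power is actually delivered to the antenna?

P_delivered ≈ 88.4 W

|Γ| = |(126 − j202)/(478 − j202)| = 0.459
|Γ|² = 0.21
P_refl = |Γ|²·P_inc = 23.6 W, P_del = (1 − |Γ|²)·P_inc = 88.4 W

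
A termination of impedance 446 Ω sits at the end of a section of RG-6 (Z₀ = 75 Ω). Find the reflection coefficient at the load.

Γ = (Z_L − Z_0)/(Z_L + Z_0) = (446 − 75)/(446 + 75) = 371/521

Γ = 0.712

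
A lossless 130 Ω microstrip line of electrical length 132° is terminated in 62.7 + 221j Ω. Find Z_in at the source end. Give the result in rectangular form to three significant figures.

Z_in ≈ 16.2 + j29.5 Ω

tan(βl) = tan(132°) = -1.11
Z_in = Z_0·(Z_L + jZ_0·tanβl)/(Z_0 + jZ_L·tanβl)
     = 130·(62.7 + j76.6)/(375 − j69.6)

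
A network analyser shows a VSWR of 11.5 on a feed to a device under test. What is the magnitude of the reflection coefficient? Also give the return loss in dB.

|Γ| = (S − 1)/(S + 1) = (11.5 − 1)/(11.5 + 1) = 10.5/12.5
RL = −20·log₁₀|Γ| = −20·log₁₀(0.84)

|Γ| ≈ 0.84; return loss ≈ 1.51 dB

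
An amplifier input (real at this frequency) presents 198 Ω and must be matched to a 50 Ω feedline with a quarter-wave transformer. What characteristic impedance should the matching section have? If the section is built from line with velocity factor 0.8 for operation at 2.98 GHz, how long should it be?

Z_qwt ≈ 99.5 Ω; length ≈ 2.01 cm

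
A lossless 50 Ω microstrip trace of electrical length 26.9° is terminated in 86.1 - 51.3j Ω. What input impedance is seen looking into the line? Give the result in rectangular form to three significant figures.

tan(βl) = tan(26.9°) = 0.507
Z_in = Z_0·(Z_L + jZ_0·tanβl)/(Z_0 + jZ_L·tanβl)
     = 50·(86.1 − j25.9)/(76 + j43.7)

Z_in ≈ 35.2 − j37.3 Ω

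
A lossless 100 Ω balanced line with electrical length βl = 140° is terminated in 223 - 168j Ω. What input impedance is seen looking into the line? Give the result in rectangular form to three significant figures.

Z_in ≈ 104 + j142 Ω

tan(βl) = tan(140°) = -0.839
Z_in = Z_0·(Z_L + jZ_0·tanβl)/(Z_0 + jZ_L·tanβl)
     = 100·(223 − j252)/(-41 − j187)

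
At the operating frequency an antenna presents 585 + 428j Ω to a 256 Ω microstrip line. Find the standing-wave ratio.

VSWR ≈ 3.67

Γ = (Z_L − Z_0)/(Z_L + Z_0) = (329 + j428)/(841 + j428)
|Γ| = 540/944 = 0.572
VSWR = (1 + |Γ|)/(1 − |Γ|) = 1.57/0.428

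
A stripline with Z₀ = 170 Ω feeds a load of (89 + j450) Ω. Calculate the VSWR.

VSWR ≈ 15.8

Γ = (Z_L − Z_0)/(Z_L + Z_0) = (-81 + j450)/(259 + j450)
|Γ| = 457/519 = 0.881
VSWR = (1 + |Γ|)/(1 − |Γ|) = 1.88/0.119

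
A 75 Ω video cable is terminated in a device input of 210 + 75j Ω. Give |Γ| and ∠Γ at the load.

Γ = (Z_L − Z_0)/(Z_L + Z_0) = (135 + j75)/(285 + j75)
|Γ| = 154/295 = 0.524

Γ ≈ 0.524 ∠ 14.3°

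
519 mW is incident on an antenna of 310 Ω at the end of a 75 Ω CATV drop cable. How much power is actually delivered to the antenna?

Γ = (310 − 75)/(310 + 75) = 0.61
|Γ|² = 0.373
P_refl = |Γ|²·P_inc = 193 mW, P_del = (1 − |Γ|²)·P_inc = 326 mW

P_delivered ≈ 326 mW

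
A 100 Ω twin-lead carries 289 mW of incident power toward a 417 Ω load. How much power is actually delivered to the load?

Γ = (417 − 100)/(417 + 100) = 0.613
|Γ|² = 0.376
P_refl = |Γ|²·P_inc = 109 mW, P_del = (1 − |Γ|²)·P_inc = 180 mW

P_delivered ≈ 180 mW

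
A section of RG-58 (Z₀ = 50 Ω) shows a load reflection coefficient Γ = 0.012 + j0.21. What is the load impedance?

Z_L ≈ 46.8 + j20.6 Ω

Z_L = Z_0·(1 + Γ)/(1 − Γ) = 50·(1.01 + j0.21)/(0.988 − j0.21)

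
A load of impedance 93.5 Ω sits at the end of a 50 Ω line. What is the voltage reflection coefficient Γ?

Γ = (Z_L − Z_0)/(Z_L + Z_0) = (93.5 − 50)/(93.5 + 50) = 43.5/143.5

Γ = 0.303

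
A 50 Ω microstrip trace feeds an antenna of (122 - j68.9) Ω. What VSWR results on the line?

Γ = (Z_L − Z_0)/(Z_L + Z_0) = (72 − j68.9)/(172 − j68.9)
|Γ| = 99.7/185 = 0.538
VSWR = (1 + |Γ|)/(1 − |Γ|) = 1.54/0.462

VSWR ≈ 3.33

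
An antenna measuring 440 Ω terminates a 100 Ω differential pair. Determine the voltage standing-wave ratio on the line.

VSWR ≈ 4.4

For a purely resistive load, VSWR = R_L/Z_0 or Z_0/R_L (whichever > 1) = 440/100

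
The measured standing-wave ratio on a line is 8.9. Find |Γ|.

|Γ| = (S − 1)/(S + 1) = (8.9 − 1)/(8.9 + 1) = 7.9/9.9

|Γ| ≈ 0.798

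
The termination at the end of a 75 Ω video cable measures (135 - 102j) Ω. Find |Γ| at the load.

Γ = (Z_L − Z_0)/(Z_L + Z_0) = (60 − j102)/(210 − j102)
|Γ| = 118/233

|Γ| ≈ 0.507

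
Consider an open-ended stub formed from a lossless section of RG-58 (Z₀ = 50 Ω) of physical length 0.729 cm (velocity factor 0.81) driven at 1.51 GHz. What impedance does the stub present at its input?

Z_in ≈ −j171 Ω

λ = v/f = 0.81·c / 1.51 GHz = 0.161 m
βl = 2π·l/λ = 2π × 0.0453 = 16.3°
tan(βl) = 0.293
For an open-ended stub, Z_in = −jZ_0·cot(βl) = −jZ_0/tan(βl)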